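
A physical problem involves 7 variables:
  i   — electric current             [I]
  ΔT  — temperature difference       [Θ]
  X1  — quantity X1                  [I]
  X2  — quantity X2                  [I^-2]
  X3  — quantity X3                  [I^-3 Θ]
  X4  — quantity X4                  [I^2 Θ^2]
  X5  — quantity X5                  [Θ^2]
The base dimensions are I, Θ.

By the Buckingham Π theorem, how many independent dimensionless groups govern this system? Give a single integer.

5

Exponent matrix [I,Θ] × [i,ΔT,X1,X2,X3,X4,X5]:
  I: [ 1  0  1 -2 -3  2  0]
  Θ: [ 0  1  0  0  1  2  2]
Row reduction gives pivot columns i,ΔT; rank = 2
7 vars − rank 2 = 5 Π groups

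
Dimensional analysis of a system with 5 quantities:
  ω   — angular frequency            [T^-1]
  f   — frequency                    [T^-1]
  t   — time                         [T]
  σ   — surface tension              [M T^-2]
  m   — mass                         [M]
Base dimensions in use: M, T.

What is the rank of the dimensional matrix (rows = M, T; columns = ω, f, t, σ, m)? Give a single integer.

2

Write exponents as rows M,T / cols ω,f,t,σ,m:
  M: [ 0  0  0  1  1]
  T: [-1 -1  1 -2  0]
RREF → pivots at {ω,σ} ⇒ r = 2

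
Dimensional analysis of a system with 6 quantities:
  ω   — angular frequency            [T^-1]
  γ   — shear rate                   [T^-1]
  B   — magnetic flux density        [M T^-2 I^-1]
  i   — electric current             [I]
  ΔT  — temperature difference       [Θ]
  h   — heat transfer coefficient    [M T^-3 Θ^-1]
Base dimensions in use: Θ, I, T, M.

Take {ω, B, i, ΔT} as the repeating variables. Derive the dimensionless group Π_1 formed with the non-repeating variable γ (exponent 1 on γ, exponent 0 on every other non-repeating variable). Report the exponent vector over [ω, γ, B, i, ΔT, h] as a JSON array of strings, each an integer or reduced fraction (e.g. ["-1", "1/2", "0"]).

["-1", "1", "0", "0", "0", "0"]

Write exponents as rows Θ,I,T,M / cols ω,γ,B,i,ΔT,h:
  Θ: [ 0  0  0  0  1 -1]
  I: [ 0  0 -1  1  0  0]
  T: [-1 -1 -2  0  0 -3]
  M: [ 0  0  1  0  0  1]
Echelon form has 4 nonzero rows (pivots: ω,B,i,ΔT)
Repeat: ω,B,i,ΔT; free: γ,h
RREF:
  r0: [   1    1    0    0    0    1]
  r1: [   0    0    1    0    0    1]
  r2: [   0    0    0    1    0    1]
  r3: [   0    0    0    0    1   -1]
Fix exponent of γ at 1, h at 0; solve each RREF row for its pivot's exponent:
  r0: exp(ω) + (1)·1 = 0 ⇒ exp(ω) = -1
  r1: exp(B) + (0)·1 = 0 ⇒ exp(B) = 0
  r2: exp(i) + (0)·1 = 0 ⇒ exp(i) = 0
  r3: exp(ΔT) + (0)·1 = 0 ⇒ exp(ΔT) = 0
Π_1 = ω^-1 · γ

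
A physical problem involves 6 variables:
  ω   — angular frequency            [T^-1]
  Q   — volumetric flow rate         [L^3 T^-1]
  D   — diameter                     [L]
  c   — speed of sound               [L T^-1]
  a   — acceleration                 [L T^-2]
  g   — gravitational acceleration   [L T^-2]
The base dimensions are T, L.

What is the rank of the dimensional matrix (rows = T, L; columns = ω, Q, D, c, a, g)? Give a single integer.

2

Write exponents as rows T,L / cols ω,Q,D,c,a,g:
  T: [-1 -1  0 -1 -2 -2]
  L: [ 0  3  1  1  1  1]
Echelon form has 2 nonzero rows (pivots: ω,Q)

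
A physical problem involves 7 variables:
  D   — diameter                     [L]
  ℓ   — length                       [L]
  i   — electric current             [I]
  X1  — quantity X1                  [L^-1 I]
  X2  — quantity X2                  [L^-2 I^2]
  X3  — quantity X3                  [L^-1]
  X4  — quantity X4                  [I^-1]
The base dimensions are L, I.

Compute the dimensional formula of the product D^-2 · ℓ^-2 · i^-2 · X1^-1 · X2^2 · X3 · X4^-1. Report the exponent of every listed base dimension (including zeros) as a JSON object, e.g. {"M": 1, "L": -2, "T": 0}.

Exponent matrix [L,I] × [D,ℓ,i,X1,X2,X3,X4]:
  L: [ 1  1  0 -1 -2 -1  0]
  I: [ 0  0  1  1  2  0 -1]
  [L]: (-2)·1+(-2)·1+(-2)·0+(-1)·-1+(2)·-2+(1)·-1+(-1)·0 = -8
  [I]: (-2)·0+(-2)·0+(-2)·1+(-1)·1+(2)·2+(1)·0+(-1)·-1 = 2
⇒ L^-8 I^2

{"L": -8, "I": 2}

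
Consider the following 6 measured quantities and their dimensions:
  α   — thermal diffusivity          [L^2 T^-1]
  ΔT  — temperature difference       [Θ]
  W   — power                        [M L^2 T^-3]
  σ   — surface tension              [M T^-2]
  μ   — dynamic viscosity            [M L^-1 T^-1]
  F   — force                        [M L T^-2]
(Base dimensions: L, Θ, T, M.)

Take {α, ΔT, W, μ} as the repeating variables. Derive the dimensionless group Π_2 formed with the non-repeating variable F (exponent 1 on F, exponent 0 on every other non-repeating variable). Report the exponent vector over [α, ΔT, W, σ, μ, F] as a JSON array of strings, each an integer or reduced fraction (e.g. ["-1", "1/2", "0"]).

Dimensional matrix (L×Θ×T×M by α×ΔT×W×σ×μ×F):
  L: [ 2  0  2  0 -1  1]
  Θ: [ 0  1  0  0  0  0]
  T: [-1  0 -3 -2 -1 -2]
  M: [ 0  0  1  1  1  1]
Row reduction gives pivot columns α,ΔT,W,μ; rank = 4
Repeat: α,ΔT,W,μ; free: σ,F
RREF:
  r0: [   1    0    0   -1    0    1]
  r1: [   0    1    0    0    0    0]
  r2: [   0    0    1    1    0    0]
  r3: [   0    0    0    0    1    1]
Fix exponent of F at 1, σ at 0; solve each RREF row for its pivot's exponent:
  r0: exp(α) + (1)·1 = 0 ⇒ exp(α) = -1
  r1: exp(ΔT) + (0)·1 = 0 ⇒ exp(ΔT) = 0
  r2: exp(W) + (0)·1 = 0 ⇒ exp(W) = 0
  r3: exp(μ) + (1)·1 = 0 ⇒ exp(μ) = -1
Π_2 = α^-1 · μ^-1 · F

["-1", "0", "0", "0", "-1", "1"]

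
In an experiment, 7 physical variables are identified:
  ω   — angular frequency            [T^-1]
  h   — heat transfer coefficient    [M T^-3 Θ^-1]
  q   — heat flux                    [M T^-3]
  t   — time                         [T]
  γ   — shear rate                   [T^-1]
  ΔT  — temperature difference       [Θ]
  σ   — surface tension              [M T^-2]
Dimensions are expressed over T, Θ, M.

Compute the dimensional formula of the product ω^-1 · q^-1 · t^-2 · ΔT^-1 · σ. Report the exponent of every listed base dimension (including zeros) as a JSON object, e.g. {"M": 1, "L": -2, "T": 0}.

{"T": 0, "Θ": -1, "M": 0}

Write exponents as rows T,Θ,M / cols ω,h,q,t,γ,ΔT,σ:
  T: [-1 -3 -3  1 -1  0 -2]
  Θ: [ 0 -1  0  0  0  1  0]
  M: [ 0  1  1  0  0  0  1]
  [T]: (-1)·-1+(-1)·-3+(-2)·1+(-1)·0+(1)·-2 = 0
  [Θ]: (-1)·0+(-1)·0+(-2)·0+(-1)·1+(1)·0 = -1
  [M]: (-1)·0+(-1)·1+(-2)·0+(-1)·0+(1)·1 = 0
⇒ Θ^-1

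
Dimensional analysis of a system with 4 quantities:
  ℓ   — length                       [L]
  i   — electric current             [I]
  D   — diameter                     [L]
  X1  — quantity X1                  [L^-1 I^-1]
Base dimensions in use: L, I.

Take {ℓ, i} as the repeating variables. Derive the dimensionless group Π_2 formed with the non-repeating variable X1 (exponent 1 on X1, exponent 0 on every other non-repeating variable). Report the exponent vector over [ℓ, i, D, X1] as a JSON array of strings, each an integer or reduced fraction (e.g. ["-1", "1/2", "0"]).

Exponent matrix [L,I] × [ℓ,i,D,X1]:
  L: [ 1  0  1 -1]
  I: [ 0  1  0 -1]
Row reduction gives pivot columns ℓ,i; rank = 2
Pivot set = {ℓ,i}, free = {D,X1}
RREF:
  r0: [   1    0    1   -1]
  r1: [   0    1    0   -1]
Fix exponent of X1 at 1, D at 0; solve each RREF row for its pivot's exponent:
  r0: exp(ℓ) + (-1)·1 = 0 ⇒ exp(ℓ) = 1
  r1: exp(i) + (-1)·1 = 0 ⇒ exp(i) = 1
Π_2 = ℓ · i · X1

["1", "1", "0", "1"]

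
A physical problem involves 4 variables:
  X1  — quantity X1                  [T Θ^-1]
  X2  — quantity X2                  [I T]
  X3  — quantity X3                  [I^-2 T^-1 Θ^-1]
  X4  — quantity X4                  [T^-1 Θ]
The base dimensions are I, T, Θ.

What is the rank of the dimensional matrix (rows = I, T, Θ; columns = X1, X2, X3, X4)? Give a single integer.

2

Exponent matrix [I,T,Θ] × [X1,X2,X3,X4]:
  I: [ 0  1 -2  0]
  T: [ 1  1 -1 -1]
  Θ: [-1  0 -1  1]
Row reduction gives pivot columns X1,X2; rank = 2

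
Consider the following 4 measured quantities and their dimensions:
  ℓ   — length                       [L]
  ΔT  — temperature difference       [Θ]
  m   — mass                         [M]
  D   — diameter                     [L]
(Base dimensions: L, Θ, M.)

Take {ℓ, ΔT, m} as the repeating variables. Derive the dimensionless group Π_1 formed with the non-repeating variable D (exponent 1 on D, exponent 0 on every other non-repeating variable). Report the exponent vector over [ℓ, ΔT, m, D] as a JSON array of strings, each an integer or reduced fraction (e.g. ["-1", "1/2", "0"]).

Dimensional matrix (L×Θ×M by ℓ×ΔT×m×D):
  L: [ 1  0  0  1]
  Θ: [ 0  1  0  0]
  M: [ 0  0  1  0]
Row reduction gives pivot columns ℓ,ΔT,m; rank = 3
Pivot set = {ℓ,ΔT,m}, free = {D}
RREF:
  r0: [   1    0    0    1]
  r1: [   0    1    0    0]
  r2: [   0    0    1    0]
Fix exponent of D at 1; solve each RREF row for its pivot's exponent:
  r0: exp(ℓ) + (1)·1 = 0 ⇒ exp(ℓ) = -1
  r1: exp(ΔT) + (0)·1 = 0 ⇒ exp(ΔT) = 0
  r2: exp(m) + (0)·1 = 0 ⇒ exp(m) = 0
Π_1 = ℓ^-1 · D

["-1", "0", "0", "1"]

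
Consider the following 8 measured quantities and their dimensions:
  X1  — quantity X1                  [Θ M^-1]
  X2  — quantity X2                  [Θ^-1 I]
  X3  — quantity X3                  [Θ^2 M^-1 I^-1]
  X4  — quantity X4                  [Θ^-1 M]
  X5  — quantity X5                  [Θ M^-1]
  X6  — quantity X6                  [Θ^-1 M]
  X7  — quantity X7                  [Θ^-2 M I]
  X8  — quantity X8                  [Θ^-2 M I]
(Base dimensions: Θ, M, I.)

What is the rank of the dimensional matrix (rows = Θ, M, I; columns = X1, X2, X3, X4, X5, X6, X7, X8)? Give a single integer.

Write exponents as rows Θ,M,I / cols X1,X2,X3,X4,X5,X6,X7,X8:
  Θ: [ 1 -1  2 -1  1 -1 -2 -2]
  M: [-1  0 -1  1 -1  1  1  1]
  I: [ 0  1 -1  0  0  0  1  1]
RREF → pivots at {X1,X2} ⇒ r = 2

2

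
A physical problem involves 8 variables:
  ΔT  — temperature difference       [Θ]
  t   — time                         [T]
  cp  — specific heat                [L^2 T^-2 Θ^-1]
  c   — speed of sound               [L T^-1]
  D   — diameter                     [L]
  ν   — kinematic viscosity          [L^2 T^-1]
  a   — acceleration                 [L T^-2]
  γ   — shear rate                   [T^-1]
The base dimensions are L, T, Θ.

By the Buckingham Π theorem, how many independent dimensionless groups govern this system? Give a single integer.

Dimensional matrix (L×T×Θ by ΔT×t×cp×c×D×ν×a×γ):
  L: [ 0  0  2  1  1  2  1  0]
  T: [ 0  1 -2 -1  0 -1 -2 -1]
  Θ: [ 1  0 -1  0  0  0  0  0]
RREF → pivots at {ΔT,t,cp} ⇒ r = 3
8 vars − rank 3 = 5 Π groups

5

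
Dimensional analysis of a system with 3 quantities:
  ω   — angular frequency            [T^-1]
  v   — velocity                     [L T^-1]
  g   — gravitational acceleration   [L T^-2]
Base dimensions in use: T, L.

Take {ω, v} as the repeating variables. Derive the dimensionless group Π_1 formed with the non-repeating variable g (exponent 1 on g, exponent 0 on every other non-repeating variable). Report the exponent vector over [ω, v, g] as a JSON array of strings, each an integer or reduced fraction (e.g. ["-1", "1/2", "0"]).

["-1", "-1", "1"]

Dimensional matrix (T×L by ω×v×g):
  T: [-1 -1 -2]
  L: [ 0  1  1]
RREF → pivots at {ω,v} ⇒ r = 2
Pivot set = {ω,v}, free = {g}
RREF:
  r0: [   1    0    1]
  r1: [   0    1    1]
Fix exponent of g at 1; solve each RREF row for its pivot's exponent:
  r0: exp(ω) + (1)·1 = 0 ⇒ exp(ω) = -1
  r1: exp(v) + (1)·1 = 0 ⇒ exp(v) = -1
Π_1 = ω^-1 · v^-1 · g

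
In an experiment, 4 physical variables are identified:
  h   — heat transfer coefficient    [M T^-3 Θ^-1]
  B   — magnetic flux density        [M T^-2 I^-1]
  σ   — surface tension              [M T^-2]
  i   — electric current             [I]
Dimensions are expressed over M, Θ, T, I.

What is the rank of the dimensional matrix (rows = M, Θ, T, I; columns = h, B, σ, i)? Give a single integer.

Exponent matrix [M,Θ,T,I] × [h,B,σ,i]:
  M: [ 1  1  1  0]
  Θ: [-1  0  0  0]
  T: [-3 -2 -2  0]
  I: [ 0 -1  0  1]
Row reduction gives pivot columns h,B,σ; rank = 3

3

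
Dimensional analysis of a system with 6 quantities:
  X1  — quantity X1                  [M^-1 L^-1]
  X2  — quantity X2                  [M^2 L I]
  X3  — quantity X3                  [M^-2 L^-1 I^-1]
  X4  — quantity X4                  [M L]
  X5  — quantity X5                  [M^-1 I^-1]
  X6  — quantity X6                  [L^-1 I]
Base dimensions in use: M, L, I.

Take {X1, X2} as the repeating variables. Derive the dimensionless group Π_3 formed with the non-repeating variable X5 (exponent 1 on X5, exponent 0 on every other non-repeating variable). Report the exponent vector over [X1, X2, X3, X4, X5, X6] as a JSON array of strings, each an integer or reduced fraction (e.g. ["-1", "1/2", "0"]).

["1", "1", "0", "0", "1", "0"]

Write exponents as rows M,L,I / cols X1,X2,X3,X4,X5,X6:
  M: [-1  2 -2  1 -1  0]
  L: [-1  1 -1  1  0 -1]
  I: [ 0  1 -1  0 -1  1]
Echelon form has 2 nonzero rows (pivots: X1,X2)
Pivot set = {X1,X2}, free = {X3,X4,X5,X6}
RREF:
  r0: [   1    0    0   -1   -1    2]
  r1: [   0    1   -1    0   -1    1]
  r2: [   0    0    0    0    0    0]
Fix exponent of X5 at 1, X3 at 0, X4 at 0, X6 at 0; solve each RREF row for its pivot's exponent:
  r0: exp(X1) + (-1)·1 = 0 ⇒ exp(X1) = 1
  r1: exp(X2) + (-1)·1 = 0 ⇒ exp(X2) = 1
Π_3 = X1 · X2 · X5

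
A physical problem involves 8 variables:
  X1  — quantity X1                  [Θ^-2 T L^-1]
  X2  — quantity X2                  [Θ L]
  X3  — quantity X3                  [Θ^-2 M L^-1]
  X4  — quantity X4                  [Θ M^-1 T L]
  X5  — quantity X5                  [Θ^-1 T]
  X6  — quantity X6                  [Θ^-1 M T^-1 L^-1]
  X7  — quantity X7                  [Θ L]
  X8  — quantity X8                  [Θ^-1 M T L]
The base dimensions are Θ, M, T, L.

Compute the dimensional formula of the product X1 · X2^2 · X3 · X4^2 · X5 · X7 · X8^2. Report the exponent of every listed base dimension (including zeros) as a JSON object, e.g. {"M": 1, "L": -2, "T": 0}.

Exponent matrix [Θ,M,T,L] × [X1,X2,X3,X4,X5,X6,X7,X8]:
  Θ: [-2  1 -2  1 -1 -1  1 -1]
  M: [ 0  0  1 -1  0  1  0  1]
  T: [ 1  0  0  1  1 -1  0  1]
  L: [-1  1 -1  1  0 -1  1  1]
  [Θ]: (1)·-2+(2)·1+(1)·-2+(2)·1+(1)·-1+(1)·1+(2)·-1 = -2
  [M]: (1)·0+(2)·0+(1)·1+(2)·-1+(1)·0+(1)·0+(2)·1 = 1
  [T]: (1)·1+(2)·0+(1)·0+(2)·1+(1)·1+(1)·0+(2)·1 = 6
  [L]: (1)·-1+(2)·1+(1)·-1+(2)·1+(1)·0+(1)·1+(2)·1 = 5
⇒ Θ^-2 M T^6 L^5

{"Θ": -2, "M": 1, "T": 6, "L": 5}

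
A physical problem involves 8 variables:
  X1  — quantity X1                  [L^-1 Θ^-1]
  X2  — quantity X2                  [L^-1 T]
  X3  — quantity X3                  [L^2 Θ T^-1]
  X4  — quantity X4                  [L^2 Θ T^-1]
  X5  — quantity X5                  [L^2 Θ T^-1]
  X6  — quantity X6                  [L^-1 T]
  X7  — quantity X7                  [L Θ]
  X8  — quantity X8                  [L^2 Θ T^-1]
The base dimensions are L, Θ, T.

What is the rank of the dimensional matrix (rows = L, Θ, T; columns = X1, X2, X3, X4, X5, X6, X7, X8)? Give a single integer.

Write exponents as rows L,Θ,T / cols X1,X2,X3,X4,X5,X6,X7,X8:
  L: [-1 -1  2  2  2 -1  1  2]
  Θ: [-1  0  1  1  1  0  1  1]
  T: [ 0  1 -1 -1 -1  1  0 -1]
Row reduction gives pivot columns X1,X2; rank = 2

2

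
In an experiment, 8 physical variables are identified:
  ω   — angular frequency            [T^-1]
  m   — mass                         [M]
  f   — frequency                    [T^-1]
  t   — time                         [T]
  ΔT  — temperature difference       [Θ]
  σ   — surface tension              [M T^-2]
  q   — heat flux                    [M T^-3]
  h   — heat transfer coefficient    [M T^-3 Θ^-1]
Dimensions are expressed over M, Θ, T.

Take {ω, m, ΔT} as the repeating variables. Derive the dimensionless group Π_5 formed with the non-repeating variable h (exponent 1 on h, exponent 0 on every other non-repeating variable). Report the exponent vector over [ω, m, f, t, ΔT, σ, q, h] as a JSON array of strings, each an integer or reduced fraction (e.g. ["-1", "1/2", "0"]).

Dimensional matrix (M×Θ×T by ω×m×f×t×ΔT×σ×q×h):
  M: [ 0  1  0  0  0  1  1  1]
  Θ: [ 0  0  0  0  1  0  0 -1]
  T: [-1  0 -1  1  0 -2 -3 -3]
Echelon form has 3 nonzero rows (pivots: ω,m,ΔT)
Repeat: ω,m,ΔT; free: f,t,σ,q,h
RREF:
  r0: [   1    0    1   -1    0    2    3    3]
  r1: [   0    1    0    0    0    1    1    1]
  r2: [   0    0    0    0    1    0    0   -1]
Fix exponent of h at 1, f at 0, t at 0, σ at 0, q at 0; solve each RREF row for its pivot's exponent:
  r0: exp(ω) + (3)·1 = 0 ⇒ exp(ω) = -3
  r1: exp(m) + (1)·1 = 0 ⇒ exp(m) = -1
  r2: exp(ΔT) + (-1)·1 = 0 ⇒ exp(ΔT) = 1
Π_5 = ω^-3 · m^-1 · ΔT · h

["-3", "-1", "0", "0", "1", "0", "0", "1"]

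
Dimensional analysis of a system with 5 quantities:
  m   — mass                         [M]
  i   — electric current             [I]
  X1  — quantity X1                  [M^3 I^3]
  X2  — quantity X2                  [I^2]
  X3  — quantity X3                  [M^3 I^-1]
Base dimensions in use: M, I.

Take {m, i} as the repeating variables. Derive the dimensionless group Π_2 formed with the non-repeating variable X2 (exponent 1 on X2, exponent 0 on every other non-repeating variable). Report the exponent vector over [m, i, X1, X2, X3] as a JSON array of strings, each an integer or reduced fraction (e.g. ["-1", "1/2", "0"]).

Write exponents as rows M,I / cols m,i,X1,X2,X3:
  M: [ 1  0  3  0  3]
  I: [ 0  1  3  2 -1]
Row reduction gives pivot columns m,i; rank = 2
Repeat: m,i; free: X1,X2,X3
RREF:
  r0: [   1    0    3    0    3]
  r1: [   0    1    3    2   -1]
Fix exponent of X2 at 1, X1 at 0, X3 at 0; solve each RREF row for its pivot's exponent:
  r0: exp(m) + (0)·1 = 0 ⇒ exp(m) = 0
  r1: exp(i) + (2)·1 = 0 ⇒ exp(i) = -2
Π_2 = i^-2 · X2

["0", "-2", "0", "1", "0"]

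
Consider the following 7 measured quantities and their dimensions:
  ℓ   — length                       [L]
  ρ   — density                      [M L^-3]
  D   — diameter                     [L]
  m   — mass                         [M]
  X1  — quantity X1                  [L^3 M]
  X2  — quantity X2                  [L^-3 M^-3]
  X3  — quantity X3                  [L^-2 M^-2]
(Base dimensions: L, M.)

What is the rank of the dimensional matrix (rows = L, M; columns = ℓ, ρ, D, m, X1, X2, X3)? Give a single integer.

Exponent matrix [L,M] × [ℓ,ρ,D,m,X1,X2,X3]:
  L: [ 1 -3  1  0  3 -3 -2]
  M: [ 0  1  0  1  1 -3 -2]
RREF → pivots at {ℓ,ρ} ⇒ r = 2

2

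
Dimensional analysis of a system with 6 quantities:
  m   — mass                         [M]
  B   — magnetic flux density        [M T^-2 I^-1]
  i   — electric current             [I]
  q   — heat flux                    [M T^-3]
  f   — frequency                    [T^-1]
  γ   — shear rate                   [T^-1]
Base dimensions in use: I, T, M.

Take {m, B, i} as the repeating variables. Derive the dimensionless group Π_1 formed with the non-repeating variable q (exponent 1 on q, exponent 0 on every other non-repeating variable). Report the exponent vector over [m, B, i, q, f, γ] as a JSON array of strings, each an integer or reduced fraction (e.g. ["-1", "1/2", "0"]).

Dimensional matrix (I×T×M by m×B×i×q×f×γ):
  I: [ 0 -1  1  0  0  0]
  T: [ 0 -2  0 -3 -1 -1]
  M: [ 1  1  0  1  0  0]
Row reduction gives pivot columns m,B,i; rank = 3
Pivot set = {m,B,i}, free = {q,f,γ}
RREF:
  r0: [   1    0    0 -1/2 -1/2 -1/2]
  r1: [   0    1    0  3/2  1/2  1/2]
  r2: [   0    0    1  3/2  1/2  1/2]
Fix exponent of q at 1, f at 0, γ at 0; solve each RREF row for its pivot's exponent:
  r0: exp(m) + (-1/2)·1 = 0 ⇒ exp(m) = 1/2
  r1: exp(B) + (3/2)·1 = 0 ⇒ exp(B) = -3/2
  r2: exp(i) + (3/2)·1 = 0 ⇒ exp(i) = -3/2
Π_1 = m^(1/2) · B^(-3/2) · i^(-3/2) · q

["1/2", "-3/2", "-3/2", "1", "0", "0"]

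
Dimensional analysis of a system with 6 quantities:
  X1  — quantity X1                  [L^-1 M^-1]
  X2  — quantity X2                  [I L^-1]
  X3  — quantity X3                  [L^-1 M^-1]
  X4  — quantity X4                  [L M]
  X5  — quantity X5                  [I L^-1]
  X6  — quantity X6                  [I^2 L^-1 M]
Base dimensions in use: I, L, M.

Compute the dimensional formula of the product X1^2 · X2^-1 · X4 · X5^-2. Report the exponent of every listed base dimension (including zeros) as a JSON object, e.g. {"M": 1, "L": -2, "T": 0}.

Write exponents as rows I,L,M / cols X1,X2,X3,X4,X5,X6:
  I: [ 0  1  0  0  1  2]
  L: [-1 -1 -1  1 -1 -1]
  M: [-1  0 -1  1  0  1]
  [I]: (2)·0+(-1)·1+(1)·0+(-2)·1 = -3
  [L]: (2)·-1+(-1)·-1+(1)·1+(-2)·-1 = 2
  [M]: (2)·-1+(-1)·0+(1)·1+(-2)·0 = -1
⇒ I^-3 L^2 M^-1

{"I": -3, "L": 2, "M": -1}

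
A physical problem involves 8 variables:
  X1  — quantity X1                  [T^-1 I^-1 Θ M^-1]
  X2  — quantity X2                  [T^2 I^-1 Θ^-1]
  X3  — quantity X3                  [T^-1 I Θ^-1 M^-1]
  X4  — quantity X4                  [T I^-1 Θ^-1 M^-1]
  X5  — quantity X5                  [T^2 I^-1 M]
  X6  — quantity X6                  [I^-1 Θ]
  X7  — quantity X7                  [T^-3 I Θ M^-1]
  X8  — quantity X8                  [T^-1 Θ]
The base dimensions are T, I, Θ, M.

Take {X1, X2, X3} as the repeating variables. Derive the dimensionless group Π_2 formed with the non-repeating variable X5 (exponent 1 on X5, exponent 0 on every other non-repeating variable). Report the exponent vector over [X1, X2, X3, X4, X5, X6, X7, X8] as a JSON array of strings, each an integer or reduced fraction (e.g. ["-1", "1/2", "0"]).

Write exponents as rows T,I,Θ,M / cols X1,X2,X3,X4,X5,X6,X7,X8:
  T: [-1  2 -1  1  2  0 -3 -1]
  I: [-1 -1  1 -1 -1 -1  1  0]
  Θ: [ 1 -1 -1 -1  0  1  1  1]
  M: [-1  0 -1 -1  1  0 -1  0]
RREF → pivots at {X1,X2,X3} ⇒ r = 3
Pivot set = {X1,X2,X3}, free = {X4,X5,X6,X7,X8}
RREF:
  r0: [   1    0    0  1/2 -1/4  1/2  1/2  1/4]
  r1: [   0    1    0    1  1/2    0   -1 -1/2]
  r2: [   0    0    1  1/2 -3/4 -1/2  1/2 -1/4]
  r3: [   0    0    0    0    0    0    0    0]
Fix exponent of X5 at 1, X4 at 0, X6 at 0, X7 at 0, X8 at 0; solve each RREF row for its pivot's exponent:
  r0: exp(X1) + (-1/4)·1 = 0 ⇒ exp(X1) = 1/4
  r1: exp(X2) + (1/2)·1 = 0 ⇒ exp(X2) = -1/2
  r2: exp(X3) + (-3/4)·1 = 0 ⇒ exp(X3) = 3/4
Π_2 = X1^(1/4) · X2^(-1/2) · X3^(3/4) · X5

["1/4", "-1/2", "3/4", "0", "1", "0", "0", "0"]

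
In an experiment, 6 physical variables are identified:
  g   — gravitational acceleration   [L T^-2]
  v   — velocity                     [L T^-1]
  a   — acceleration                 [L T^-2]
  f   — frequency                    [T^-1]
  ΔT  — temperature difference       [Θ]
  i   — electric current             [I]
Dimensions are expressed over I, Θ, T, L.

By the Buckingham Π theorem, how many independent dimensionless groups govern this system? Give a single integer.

2

Write exponents as rows I,Θ,T,L / cols g,v,a,f,ΔT,i:
  I: [ 0  0  0  0  0  1]
  Θ: [ 0  0  0  0  1  0]
  T: [-2 -1 -2 -1  0  0]
  L: [ 1  1  1  0  0  0]
Echelon form has 4 nonzero rows (pivots: g,v,ΔT,i)
Π count = n − r = 6 − 4 = 2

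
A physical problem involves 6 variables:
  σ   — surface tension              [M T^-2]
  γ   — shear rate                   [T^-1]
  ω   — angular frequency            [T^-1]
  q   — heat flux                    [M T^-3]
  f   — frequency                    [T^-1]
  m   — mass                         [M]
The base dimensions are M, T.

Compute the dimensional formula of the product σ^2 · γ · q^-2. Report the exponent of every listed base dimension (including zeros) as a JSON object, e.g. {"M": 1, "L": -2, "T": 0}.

{"M": 0, "T": 1}

Exponent matrix [M,T] × [σ,γ,ω,q,f,m]:
  M: [ 1  0  0  1  0  1]
  T: [-2 -1 -1 -3 -1  0]
  [M]: (2)·1+(1)·0+(-2)·1 = 0
  [T]: (2)·-2+(1)·-1+(-2)·-3 = 1
⇒ T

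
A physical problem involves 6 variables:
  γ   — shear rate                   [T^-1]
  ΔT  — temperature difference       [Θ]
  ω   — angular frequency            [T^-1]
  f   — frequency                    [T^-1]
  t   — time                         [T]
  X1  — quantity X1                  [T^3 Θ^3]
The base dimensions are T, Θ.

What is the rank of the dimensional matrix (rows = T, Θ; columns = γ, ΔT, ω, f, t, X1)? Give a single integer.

2

Write exponents as rows T,Θ / cols γ,ΔT,ω,f,t,X1:
  T: [-1  0 -1 -1  1  3]
  Θ: [ 0  1  0  0  0  3]
Echelon form has 2 nonzero rows (pivots: γ,ΔT)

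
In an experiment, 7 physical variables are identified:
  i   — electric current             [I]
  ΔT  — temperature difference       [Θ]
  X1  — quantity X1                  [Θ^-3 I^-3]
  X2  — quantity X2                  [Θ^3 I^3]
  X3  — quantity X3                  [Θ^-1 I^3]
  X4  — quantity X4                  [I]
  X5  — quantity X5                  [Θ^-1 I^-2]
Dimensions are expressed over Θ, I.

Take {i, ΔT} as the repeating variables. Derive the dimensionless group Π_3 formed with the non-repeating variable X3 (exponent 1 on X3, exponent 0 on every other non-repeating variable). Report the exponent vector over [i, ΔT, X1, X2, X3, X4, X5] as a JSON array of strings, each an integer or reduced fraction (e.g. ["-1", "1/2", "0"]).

Exponent matrix [Θ,I] × [i,ΔT,X1,X2,X3,X4,X5]:
  Θ: [ 0  1 -3  3 -1  0 -1]
  I: [ 1  0 -3  3  3  1 -2]
RREF → pivots at {i,ΔT} ⇒ r = 2
Pivot set = {i,ΔT}, free = {X1,X2,X3,X4,X5}
RREF:
  r0: [   1    0   -3    3    3    1   -2]
  r1: [   0    1   -3    3   -1    0   -1]
Fix exponent of X3 at 1, X1 at 0, X2 at 0, X4 at 0, X5 at 0; solve each RREF row for its pivot's exponent:
  r0: exp(i) + (3)·1 = 0 ⇒ exp(i) = -3
  r1: exp(ΔT) + (-1)·1 = 0 ⇒ exp(ΔT) = 1
Π_3 = i^-3 · ΔT · X3

["-3", "1", "0", "0", "1", "0", "0"]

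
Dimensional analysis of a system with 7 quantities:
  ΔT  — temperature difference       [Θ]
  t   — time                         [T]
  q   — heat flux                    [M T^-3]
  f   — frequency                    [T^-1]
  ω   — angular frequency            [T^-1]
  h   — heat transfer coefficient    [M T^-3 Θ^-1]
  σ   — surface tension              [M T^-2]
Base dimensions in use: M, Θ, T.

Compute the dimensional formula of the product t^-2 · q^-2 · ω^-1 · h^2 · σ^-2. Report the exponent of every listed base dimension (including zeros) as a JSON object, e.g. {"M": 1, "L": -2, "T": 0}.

{"M": -2, "Θ": -2, "T": 3}

Write exponents as rows M,Θ,T / cols ΔT,t,q,f,ω,h,σ:
  M: [ 0  0  1  0  0  1  1]
  Θ: [ 1  0  0  0  0 -1  0]
  T: [ 0  1 -3 -1 -1 -3 -2]
  [M]: (-2)·0+(-2)·1+(-1)·0+(2)·1+(-2)·1 = -2
  [Θ]: (-2)·0+(-2)·0+(-1)·0+(2)·-1+(-2)·0 = -2
  [T]: (-2)·1+(-2)·-3+(-1)·-1+(2)·-3+(-2)·-2 = 3
⇒ M^-2 Θ^-2 T^3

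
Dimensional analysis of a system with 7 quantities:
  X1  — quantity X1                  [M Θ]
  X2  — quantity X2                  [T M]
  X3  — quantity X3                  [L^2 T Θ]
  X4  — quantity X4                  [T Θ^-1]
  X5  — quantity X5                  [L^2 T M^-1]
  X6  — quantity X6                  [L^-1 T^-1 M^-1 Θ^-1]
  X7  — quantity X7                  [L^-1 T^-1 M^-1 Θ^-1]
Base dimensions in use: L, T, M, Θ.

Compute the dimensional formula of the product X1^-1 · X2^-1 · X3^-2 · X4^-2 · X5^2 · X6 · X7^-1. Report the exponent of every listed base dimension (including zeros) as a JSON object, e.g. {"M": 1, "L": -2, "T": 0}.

{"L": 0, "T": -3, "M": -4, "Θ": -1}

Exponent matrix [L,T,M,Θ] × [X1,X2,X3,X4,X5,X6,X7]:
  L: [ 0  0  2  0  2 -1 -1]
  T: [ 0  1  1  1  1 -1 -1]
  M: [ 1  1  0  0 -1 -1 -1]
  Θ: [ 1  0  1 -1  0 -1 -1]
  [L]: (-1)·0+(-1)·0+(-2)·2+(-2)·0+(2)·2+(1)·-1+(-1)·-1 = 0
  [T]: (-1)·0+(-1)·1+(-2)·1+(-2)·1+(2)·1+(1)·-1+(-1)·-1 = -3
  [M]: (-1)·1+(-1)·1+(-2)·0+(-2)·0+(2)·-1+(1)·-1+(-1)·-1 = -4
  [Θ]: (-1)·1+(-1)·0+(-2)·1+(-2)·-1+(2)·0+(1)·-1+(-1)·-1 = -1
⇒ T^-3 M^-4 Θ^-1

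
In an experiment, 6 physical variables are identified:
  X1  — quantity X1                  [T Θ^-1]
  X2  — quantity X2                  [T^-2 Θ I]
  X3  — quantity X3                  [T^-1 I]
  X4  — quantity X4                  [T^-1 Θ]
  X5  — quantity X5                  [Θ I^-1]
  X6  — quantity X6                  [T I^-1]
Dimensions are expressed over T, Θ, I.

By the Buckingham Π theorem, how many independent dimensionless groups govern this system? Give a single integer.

Dimensional matrix (T×Θ×I by X1×X2×X3×X4×X5×X6):
  T: [ 1 -2 -1 -1  0  1]
  Θ: [-1  1  0  1  1  0]
  I: [ 0  1  1  0 -1 -1]
Echelon form has 2 nonzero rows (pivots: X1,X2)
6 vars − rank 2 = 4 Π groups

4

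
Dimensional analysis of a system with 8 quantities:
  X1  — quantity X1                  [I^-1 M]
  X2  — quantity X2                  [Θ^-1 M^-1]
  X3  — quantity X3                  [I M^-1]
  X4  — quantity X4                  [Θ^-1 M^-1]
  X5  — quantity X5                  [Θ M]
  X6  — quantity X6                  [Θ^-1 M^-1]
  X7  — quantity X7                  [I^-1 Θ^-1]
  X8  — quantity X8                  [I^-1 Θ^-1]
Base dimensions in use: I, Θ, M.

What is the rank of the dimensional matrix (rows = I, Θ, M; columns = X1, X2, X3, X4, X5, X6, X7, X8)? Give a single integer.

2

Exponent matrix [I,Θ,M] × [X1,X2,X3,X4,X5,X6,X7,X8]:
  I: [-1  0  1  0  0  0 -1 -1]
  Θ: [ 0 -1  0 -1  1 -1 -1 -1]
  M: [ 1 -1 -1 -1  1 -1  0  0]
Echelon form has 2 nonzero rows (pivots: X1,X2)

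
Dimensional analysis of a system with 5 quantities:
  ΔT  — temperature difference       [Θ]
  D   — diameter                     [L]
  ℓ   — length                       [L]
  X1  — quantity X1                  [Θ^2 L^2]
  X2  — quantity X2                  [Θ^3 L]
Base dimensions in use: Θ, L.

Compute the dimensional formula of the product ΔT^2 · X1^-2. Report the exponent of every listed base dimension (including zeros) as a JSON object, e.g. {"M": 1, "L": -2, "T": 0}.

Exponent matrix [Θ,L] × [ΔT,D,ℓ,X1,X2]:
  Θ: [ 1  0  0  2  3]
  L: [ 0  1  1  2  1]
  [Θ]: (2)·1+(-2)·2 = -2
  [L]: (2)·0+(-2)·2 = -4
⇒ Θ^-2 L^-4

{"Θ": -2, "L": -4}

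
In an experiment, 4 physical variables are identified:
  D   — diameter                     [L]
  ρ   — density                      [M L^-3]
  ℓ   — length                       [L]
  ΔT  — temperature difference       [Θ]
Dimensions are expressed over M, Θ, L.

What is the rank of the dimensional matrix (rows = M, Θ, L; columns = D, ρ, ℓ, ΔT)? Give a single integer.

3

Dimensional matrix (M×Θ×L by D×ρ×ℓ×ΔT):
  M: [ 0  1  0  0]
  Θ: [ 0  0  0  1]
  L: [ 1 -3  1  0]
Row reduction gives pivot columns D,ρ,ΔT; rank = 3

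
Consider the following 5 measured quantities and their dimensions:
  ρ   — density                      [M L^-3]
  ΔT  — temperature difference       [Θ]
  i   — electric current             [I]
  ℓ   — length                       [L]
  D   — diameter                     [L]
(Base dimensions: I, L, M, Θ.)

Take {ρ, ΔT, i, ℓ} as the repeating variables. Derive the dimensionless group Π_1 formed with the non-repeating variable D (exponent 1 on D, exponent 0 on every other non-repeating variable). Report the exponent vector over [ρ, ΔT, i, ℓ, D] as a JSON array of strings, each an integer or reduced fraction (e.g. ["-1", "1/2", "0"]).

["0", "0", "0", "-1", "1"]

Exponent matrix [I,L,M,Θ] × [ρ,ΔT,i,ℓ,D]:
  I: [ 0  0  1  0  0]
  L: [-3  0  0  1  1]
  M: [ 1  0  0  0  0]
  Θ: [ 0  1  0  0  0]
RREF → pivots at {ρ,ΔT,i,ℓ} ⇒ r = 4
Repeat: ρ,ΔT,i,ℓ; free: D
RREF:
  r0: [   1    0    0    0    0]
  r1: [   0    1    0    0    0]
  r2: [   0    0    1    0    0]
  r3: [   0    0    0    1    1]
Fix exponent of D at 1; solve each RREF row for its pivot's exponent:
  r0: exp(ρ) + (0)·1 = 0 ⇒ exp(ρ) = 0
  r1: exp(ΔT) + (0)·1 = 0 ⇒ exp(ΔT) = 0
  r2: exp(i) + (0)·1 = 0 ⇒ exp(i) = 0
  r3: exp(ℓ) + (1)·1 = 0 ⇒ exp(ℓ) = -1
Π_1 = ℓ^-1 · D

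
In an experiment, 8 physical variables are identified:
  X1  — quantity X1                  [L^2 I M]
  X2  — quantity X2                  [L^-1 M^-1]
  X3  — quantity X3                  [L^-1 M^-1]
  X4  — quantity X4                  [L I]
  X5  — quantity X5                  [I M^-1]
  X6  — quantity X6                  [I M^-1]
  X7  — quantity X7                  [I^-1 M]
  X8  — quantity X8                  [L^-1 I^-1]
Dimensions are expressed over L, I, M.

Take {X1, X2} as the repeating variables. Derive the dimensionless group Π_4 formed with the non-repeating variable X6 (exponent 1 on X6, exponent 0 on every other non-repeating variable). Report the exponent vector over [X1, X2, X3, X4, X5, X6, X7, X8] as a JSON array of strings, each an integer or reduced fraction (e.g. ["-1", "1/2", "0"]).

["-1", "-2", "0", "0", "0", "1", "0", "0"]

Write exponents as rows L,I,M / cols X1,X2,X3,X4,X5,X6,X7,X8:
  L: [ 2 -1 -1  1  0  0  0 -1]
  I: [ 1  0  0  1  1  1 -1 -1]
  M: [ 1 -1 -1  0 -1 -1  1  0]
RREF → pivots at {X1,X2} ⇒ r = 2
Repeat: X1,X2; free: X3,X4,X5,X6,X7,X8
RREF:
  r0: [   1    0    0    1    1    1   -1   -1]
  r1: [   0    1    1    1    2    2   -2   -1]
  r2: [   0    0    0    0    0    0    0    0]
Fix exponent of X6 at 1, X3 at 0, X4 at 0, X5 at 0, X7 at 0, X8 at 0; solve each RREF row for its pivot's exponent:
  r0: exp(X1) + (1)·1 = 0 ⇒ exp(X1) = -1
  r1: exp(X2) + (2)·1 = 0 ⇒ exp(X2) = -2
Π_4 = X1^-1 · X2^-2 · X6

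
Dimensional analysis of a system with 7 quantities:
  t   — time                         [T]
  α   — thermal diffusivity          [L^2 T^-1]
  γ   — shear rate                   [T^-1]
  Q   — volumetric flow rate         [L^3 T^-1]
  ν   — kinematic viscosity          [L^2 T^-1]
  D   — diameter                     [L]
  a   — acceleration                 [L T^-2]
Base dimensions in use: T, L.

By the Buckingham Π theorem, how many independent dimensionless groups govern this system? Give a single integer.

Exponent matrix [T,L] × [t,α,γ,Q,ν,D,a]:
  T: [ 1 -1 -1 -1 -1  0 -2]
  L: [ 0  2  0  3  2  1  1]
RREF → pivots at {t,α} ⇒ r = 2
7 vars − rank 2 = 5 Π groups

5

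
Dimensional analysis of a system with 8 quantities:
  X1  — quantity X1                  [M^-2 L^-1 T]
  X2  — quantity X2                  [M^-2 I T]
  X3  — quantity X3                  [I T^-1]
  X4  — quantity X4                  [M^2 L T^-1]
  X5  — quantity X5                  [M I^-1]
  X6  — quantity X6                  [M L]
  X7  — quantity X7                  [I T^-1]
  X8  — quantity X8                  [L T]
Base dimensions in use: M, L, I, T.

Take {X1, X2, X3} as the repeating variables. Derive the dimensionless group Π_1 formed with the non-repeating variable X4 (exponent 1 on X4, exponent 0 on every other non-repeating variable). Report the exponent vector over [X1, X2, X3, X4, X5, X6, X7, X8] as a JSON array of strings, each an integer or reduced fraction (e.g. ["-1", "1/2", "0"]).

["1", "0", "0", "1", "0", "0", "0", "0"]

Write exponents as rows M,L,I,T / cols X1,X2,X3,X4,X5,X6,X7,X8:
  M: [-2 -2  0  2  1  1  0  0]
  L: [-1  0  0  1  0  1  0  1]
  I: [ 0  1  1  0 -1  0  1  0]
  T: [ 1  1 -1 -1  0  0 -1  1]
Echelon form has 3 nonzero rows (pivots: X1,X2,X3)
Repeat: X1,X2,X3; free: X4,X5,X6,X7,X8
RREF:
  r0: [   1    0    0   -1    0   -1    0   -1]
  r1: [   0    1    0    0 -1/2  1/2    0    1]
  r2: [   0    0    1    0 -1/2 -1/2    1   -1]
  r3: [   0    0    0    0    0    0    0    0]
Fix exponent of X4 at 1, X5 at 0, X6 at 0, X7 at 0, X8 at 0; solve each RREF row for its pivot's exponent:
  r0: exp(X1) + (-1)·1 = 0 ⇒ exp(X1) = 1
  r1: exp(X2) + (0)·1 = 0 ⇒ exp(X2) = 0
  r2: exp(X3) + (0)·1 = 0 ⇒ exp(X3) = 0
Π_1 = X1 · X4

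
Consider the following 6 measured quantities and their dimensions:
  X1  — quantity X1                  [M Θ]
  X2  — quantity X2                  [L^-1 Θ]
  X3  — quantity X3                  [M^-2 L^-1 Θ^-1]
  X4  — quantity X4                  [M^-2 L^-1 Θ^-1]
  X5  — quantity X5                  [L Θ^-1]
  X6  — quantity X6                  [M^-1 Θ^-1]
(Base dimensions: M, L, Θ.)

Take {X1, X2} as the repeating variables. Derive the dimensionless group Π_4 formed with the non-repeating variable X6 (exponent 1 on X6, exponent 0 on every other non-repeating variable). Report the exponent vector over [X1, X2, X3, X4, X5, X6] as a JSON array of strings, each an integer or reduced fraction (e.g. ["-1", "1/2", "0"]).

["1", "0", "0", "0", "0", "1"]

Dimensional matrix (M×L×Θ by X1×X2×X3×X4×X5×X6):
  M: [ 1  0 -2 -2  0 -1]
  L: [ 0 -1 -1 -1  1  0]
  Θ: [ 1  1 -1 -1 -1 -1]
Row reduction gives pivot columns X1,X2; rank = 2
Repeat: X1,X2; free: X3,X4,X5,X6
RREF:
  r0: [   1    0   -2   -2    0   -1]
  r1: [   0    1    1    1   -1    0]
  r2: [   0    0    0    0    0    0]
Fix exponent of X6 at 1, X3 at 0, X4 at 0, X5 at 0; solve each RREF row for its pivot's exponent:
  r0: exp(X1) + (-1)·1 = 0 ⇒ exp(X1) = 1
  r1: exp(X2) + (0)·1 = 0 ⇒ exp(X2) = 0
Π_4 = X1 · X6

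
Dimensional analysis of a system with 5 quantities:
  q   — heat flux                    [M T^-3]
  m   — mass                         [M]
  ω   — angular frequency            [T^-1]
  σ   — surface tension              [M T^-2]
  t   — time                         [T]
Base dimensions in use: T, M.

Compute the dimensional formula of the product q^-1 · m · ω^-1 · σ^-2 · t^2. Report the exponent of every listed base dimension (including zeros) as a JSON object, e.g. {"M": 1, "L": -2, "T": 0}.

Exponent matrix [T,M] × [q,m,ω,σ,t]:
  T: [-3  0 -1 -2  1]
  M: [ 1  1  0  1  0]
  [T]: (-1)·-3+(1)·0+(-1)·-1+(-2)·-2+(2)·1 = 10
  [M]: (-1)·1+(1)·1+(-1)·0+(-2)·1+(2)·0 = -2
⇒ T^10 M^-2

{"T": 10, "M": -2}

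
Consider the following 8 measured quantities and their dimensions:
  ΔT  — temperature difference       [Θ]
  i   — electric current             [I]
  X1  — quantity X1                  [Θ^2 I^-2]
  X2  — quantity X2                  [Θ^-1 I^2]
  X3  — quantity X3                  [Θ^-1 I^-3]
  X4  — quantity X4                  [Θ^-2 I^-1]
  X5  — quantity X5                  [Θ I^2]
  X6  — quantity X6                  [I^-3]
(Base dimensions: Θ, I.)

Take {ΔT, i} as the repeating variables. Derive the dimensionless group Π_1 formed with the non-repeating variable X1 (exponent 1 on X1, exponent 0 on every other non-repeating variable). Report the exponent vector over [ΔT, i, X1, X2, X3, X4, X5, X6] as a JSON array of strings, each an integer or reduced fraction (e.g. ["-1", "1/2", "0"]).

Dimensional matrix (Θ×I by ΔT×i×X1×X2×X3×X4×X5×X6):
  Θ: [ 1  0  2 -1 -1 -2  1  0]
  I: [ 0  1 -2  2 -3 -1  2 -3]
Echelon form has 2 nonzero rows (pivots: ΔT,i)
Repeat: ΔT,i; free: X1,X2,X3,X4,X5,X6
RREF:
  r0: [   1    0    2   -1   -1   -2    1    0]
  r1: [   0    1   -2    2   -3   -1    2   -3]
Fix exponent of X1 at 1, X2 at 0, X3 at 0, X4 at 0, X5 at 0, X6 at 0; solve each RREF row for its pivot's exponent:
  r0: exp(ΔT) + (2)·1 = 0 ⇒ exp(ΔT) = -2
  r1: exp(i) + (-2)·1 = 0 ⇒ exp(i) = 2
Π_1 = ΔT^-2 · i^2 · X1

["-2", "2", "1", "0", "0", "0", "0", "0"]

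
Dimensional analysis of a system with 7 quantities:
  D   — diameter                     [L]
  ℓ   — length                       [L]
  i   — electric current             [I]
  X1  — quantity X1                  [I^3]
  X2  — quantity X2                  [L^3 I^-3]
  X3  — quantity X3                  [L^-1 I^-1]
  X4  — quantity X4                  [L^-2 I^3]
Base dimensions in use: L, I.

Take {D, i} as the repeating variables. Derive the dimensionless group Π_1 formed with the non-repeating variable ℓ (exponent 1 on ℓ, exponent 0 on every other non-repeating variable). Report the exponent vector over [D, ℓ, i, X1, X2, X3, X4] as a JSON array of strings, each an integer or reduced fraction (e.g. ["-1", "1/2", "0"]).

["-1", "1", "0", "0", "0", "0", "0"]

Exponent matrix [L,I] × [D,ℓ,i,X1,X2,X3,X4]:
  L: [ 1  1  0  0  3 -1 -2]
  I: [ 0  0  1  3 -3 -1  3]
Echelon form has 2 nonzero rows (pivots: D,i)
Pivot set = {D,i}, free = {ℓ,X1,X2,X3,X4}
RREF:
  r0: [   1    1    0    0    3   -1   -2]
  r1: [   0    0    1    3   -3   -1    3]
Fix exponent of ℓ at 1, X1 at 0, X2 at 0, X3 at 0, X4 at 0; solve each RREF row for its pivot's exponent:
  r0: exp(D) + (1)·1 = 0 ⇒ exp(D) = -1
  r1: exp(i) + (0)·1 = 0 ⇒ exp(i) = 0
Π_1 = D^-1 · ℓ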